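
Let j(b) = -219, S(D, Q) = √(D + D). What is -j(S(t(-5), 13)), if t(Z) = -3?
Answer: 219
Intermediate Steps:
S(D, Q) = √2*√D (S(D, Q) = √(2*D) = √2*√D)
-j(S(t(-5), 13)) = -1*(-219) = 219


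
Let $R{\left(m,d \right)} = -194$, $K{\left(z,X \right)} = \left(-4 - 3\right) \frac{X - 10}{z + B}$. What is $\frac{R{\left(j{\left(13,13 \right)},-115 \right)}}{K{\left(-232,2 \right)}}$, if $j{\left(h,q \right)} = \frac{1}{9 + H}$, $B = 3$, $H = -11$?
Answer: $\frac{22213}{28} \approx 793.32$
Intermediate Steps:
$j{\left(h,q \right)} = - \frac{1}{2}$ ($j{\left(h,q \right)} = \frac{1}{9 - 11} = \frac{1}{-2} = - \frac{1}{2}$)
$K{\left(z,X \right)} = - \frac{7 \left(-10 + X\right)}{3 + z}$ ($K{\left(z,X \right)} = \left(-4 - 3\right) \frac{X - 10}{z + 3} = \left(-4 - 3\right) \frac{-10 + X}{3 + z} = - 7 \frac{-10 + X}{3 + z} = - \frac{7 \left(-10 + X\right)}{3 + z}$)
$\frac{R{\left(j{\left(13,13 \right)},-115 \right)}}{K{\left(-232,2 \right)}} = - \frac{194}{7 \frac{1}{3 - 232} \left(10 - 2\right)} = - \frac{194}{7 \frac{1}{-229} \left(10 - 2\right)} = - \frac{194}{7 \left(- \frac{1}{229}\right) 8} = - \frac{194}{- \frac{56}{229}} = \left(-194\right) \left(- \frac{229}{56}\right) = \frac{22213}{28}$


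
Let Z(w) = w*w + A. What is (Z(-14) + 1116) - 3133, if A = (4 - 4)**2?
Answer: -1821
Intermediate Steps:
A = 0 (A = 0**2 = 0)
Z(w) = w**2 (Z(w) = w*w + 0 = w**2 + 0 = w**2)
(Z(-14) + 1116) - 3133 = ((-14)**2 + 1116) - 3133 = (196 + 1116) - 3133 = 1312 - 3133 = -1821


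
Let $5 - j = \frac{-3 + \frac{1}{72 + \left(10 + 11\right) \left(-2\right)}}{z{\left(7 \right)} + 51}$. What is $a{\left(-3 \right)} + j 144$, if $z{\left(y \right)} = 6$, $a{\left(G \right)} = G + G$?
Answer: $\frac{68542}{95} \approx 721.5$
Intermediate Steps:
$a{\left(G \right)} = 2 G$
$j = \frac{8639}{1710}$ ($j = 5 - \frac{-3 + \frac{1}{72 + \left(10 + 11\right) \left(-2\right)}}{6 + 51} = 5 - \frac{-3 + \frac{1}{72 + 21 \left(-2\right)}}{57} = 5 - \left(-3 + \frac{1}{72 - 42}\right) \frac{1}{57} = 5 - \left(-3 + \frac{1}{30}\right) \frac{1}{57} = 5 - \left(- \frac{89}{30}\right) \frac{1}{57} = 5 - - \frac{89}{1710} = 5 + \frac{89}{1710} = \frac{8639}{1710} \approx 5.052$)
$a{\left(-3 \right)} + j 144 = 2 \left(-3\right) + \frac{8639}{1710} \cdot 144 = -6 + \frac{69112}{95} = \frac{68542}{95}$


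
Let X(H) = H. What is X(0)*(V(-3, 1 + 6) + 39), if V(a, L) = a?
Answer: 0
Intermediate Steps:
X(0)*(V(-3, 1 + 6) + 39) = 0*(-3 + 39) = 0*36 = 0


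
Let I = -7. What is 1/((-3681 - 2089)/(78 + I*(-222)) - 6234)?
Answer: -816/5089829 ≈ -0.00016032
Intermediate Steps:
1/((-3681 - 2089)/(78 + I*(-222)) - 6234) = 1/((-3681 - 2089)/(78 - 7*(-222)) - 6234) = 1/(-5770/(78 + 1554) - 6234) = 1/(-5770/1632 - 6234) = 1/(-5770*1/1632 - 6234) = 1/(-2885/816 - 6234) = 1/(-5089829/816) = -816/5089829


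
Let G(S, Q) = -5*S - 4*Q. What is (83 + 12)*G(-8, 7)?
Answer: 1140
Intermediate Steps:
(83 + 12)*G(-8, 7) = (83 + 12)*(-5*(-8) - 4*7) = 95*(40 - 28) = 95*12 = 1140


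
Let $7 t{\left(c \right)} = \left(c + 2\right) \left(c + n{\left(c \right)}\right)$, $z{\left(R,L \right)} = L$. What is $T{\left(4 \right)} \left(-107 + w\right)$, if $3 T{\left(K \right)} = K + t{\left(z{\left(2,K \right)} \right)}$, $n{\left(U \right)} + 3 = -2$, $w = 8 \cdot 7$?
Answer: $- \frac{374}{7} \approx -53.429$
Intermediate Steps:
$w = 56$
$n{\left(U \right)} = -5$ ($n{\left(U \right)} = -3 - 2 = -5$)
$t{\left(c \right)} = \frac{\left(-5 + c\right) \left(2 + c\right)}{7}$ ($t{\left(c \right)} = \frac{\left(c + 2\right) \left(c - 5\right)}{7} = \frac{\left(2 + c\right) \left(-5 + c\right)}{7} = \frac{\left(-5 + c\right) \left(2 + c\right)}{7}$)
$T{\left(K \right)} = - \frac{10}{21} + \frac{K^{2}}{21} + \frac{4 K}{21}$ ($T{\left(K \right)} = \frac{K - \left(\frac{10}{7} - \frac{K^{2}}{7} + \frac{3 K}{7}\right)}{3} = \frac{- \frac{10}{7} + \frac{K^{2}}{7} + \frac{4 K}{7}}{3} = - \frac{10}{21} + \frac{K^{2}}{21} + \frac{4 K}{21}$)
$T{\left(4 \right)} \left(-107 + w\right) = \left(- \frac{10}{21} + \frac{4^{2}}{21} + \frac{4}{21} \cdot 4\right) \left(-107 + 56\right) = \left(- \frac{10}{21} + \frac{1}{21} \cdot 16 + \frac{16}{21}\right) \left(-51\right) = \left(- \frac{10}{21} + \frac{16}{21} + \frac{16}{21}\right) \left(-51\right) = \frac{22}{21} \left(-51\right) = - \frac{374}{7}$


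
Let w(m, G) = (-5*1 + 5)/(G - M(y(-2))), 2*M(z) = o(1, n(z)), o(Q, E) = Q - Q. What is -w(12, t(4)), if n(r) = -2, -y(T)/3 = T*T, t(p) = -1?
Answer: 0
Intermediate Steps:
y(T) = -3*T² (y(T) = -3*T*T = -3*T²)
o(Q, E) = 0
M(z) = 0 (M(z) = (½)*0 = 0)
w(m, G) = 0 (w(m, G) = (-5*1 + 5)/(G - 1*0) = (-5 + 5)/(G + 0) = 0/G = 0)
-w(12, t(4)) = -1*0 = 0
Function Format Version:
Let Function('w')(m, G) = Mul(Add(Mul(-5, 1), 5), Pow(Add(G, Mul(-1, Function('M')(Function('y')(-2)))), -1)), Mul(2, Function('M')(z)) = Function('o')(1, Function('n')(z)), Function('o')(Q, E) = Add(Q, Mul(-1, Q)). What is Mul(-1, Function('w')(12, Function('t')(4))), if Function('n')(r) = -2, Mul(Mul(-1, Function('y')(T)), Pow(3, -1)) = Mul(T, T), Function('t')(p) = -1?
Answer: 0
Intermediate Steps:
Function('y')(T) = Mul(-3, Pow(T, 2)) (Function('y')(T) = Mul(-3, Mul(T, T)) = Mul(-3, Pow(T, 2)))
Function('o')(Q, E) = 0
Function('M')(z) = 0 (Function('M')(z) = Mul(Rational(1, 2), 0) = 0)
Function('w')(m, G) = 0 (Function('w')(m, G) = Mul(Add(Mul(-5, 1), 5), Pow(Add(G, Mul(-1, 0)), -1)) = Mul(Add(-5, 5), Pow(Add(G, 0), -1)) = Mul(0, Pow(G, -1)) = 0)
Mul(-1, Function('w')(12, Function('t')(4))) = Mul(-1, 0) = 0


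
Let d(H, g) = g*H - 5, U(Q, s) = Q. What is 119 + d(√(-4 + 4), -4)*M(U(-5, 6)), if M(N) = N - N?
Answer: 119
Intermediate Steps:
M(N) = 0
d(H, g) = -5 + H*g (d(H, g) = H*g - 5 = -5 + H*g)
119 + d(√(-4 + 4), -4)*M(U(-5, 6)) = 119 + (-5 + √(-4 + 4)*(-4))*0 = 119 + (-5 + √0*(-4))*0 = 119 + (-5 + 0*(-4))*0 = 119 + (-5 + 0)*0 = 119 - 5*0 = 119 + 0 = 119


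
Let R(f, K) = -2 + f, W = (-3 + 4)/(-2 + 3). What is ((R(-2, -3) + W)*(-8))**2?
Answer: 576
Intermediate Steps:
W = 1 (W = 1/1 = 1*1 = 1)
((R(-2, -3) + W)*(-8))**2 = (((-2 - 2) + 1)*(-8))**2 = ((-4 + 1)*(-8))**2 = (-3*(-8))**2 = 24**2 = 576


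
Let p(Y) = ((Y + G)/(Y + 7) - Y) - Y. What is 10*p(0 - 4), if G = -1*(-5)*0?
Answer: 200/3 ≈ 66.667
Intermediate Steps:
G = 0 (G = 5*0 = 0)
p(Y) = -2*Y + Y/(7 + Y) (p(Y) = ((Y + 0)/(Y + 7) - Y) - Y = (Y/(7 + Y) - Y) - Y = (-Y + Y/(7 + Y)) - Y = -2*Y + Y/(7 + Y))
10*p(0 - 4) = 10*((0 - 4)*(-13 - 2*(0 - 4))/(7 + (0 - 4))) = 10*(-4*(-13 - 2*(-4))/(7 - 4)) = 10*(-4*(-13 + 8)/3) = 10*(-4*⅓*(-5)) = 10*(20/3) = 200/3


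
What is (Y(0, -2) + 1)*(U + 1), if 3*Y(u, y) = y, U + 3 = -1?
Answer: -1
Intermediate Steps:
U = -4 (U = -3 - 1 = -4)
Y(u, y) = y/3
(Y(0, -2) + 1)*(U + 1) = ((1/3)*(-2) + 1)*(-4 + 1) = (-2/3 + 1)*(-3) = (1/3)*(-3) = -1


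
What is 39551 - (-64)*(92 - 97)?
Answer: 39231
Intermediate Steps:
39551 - (-64)*(92 - 97) = 39551 - (-64)*(-5) = 39551 - 1*320 = 39551 - 320 = 39231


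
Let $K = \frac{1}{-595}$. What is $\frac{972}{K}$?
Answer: $-578340$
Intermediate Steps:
$K = - \frac{1}{595} \approx -0.0016807$
$\frac{972}{K} = \frac{972}{- \frac{1}{595}} = 972 \left(-595\right) = -578340$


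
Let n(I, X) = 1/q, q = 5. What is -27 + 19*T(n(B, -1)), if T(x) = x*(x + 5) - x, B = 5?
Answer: -276/25 ≈ -11.040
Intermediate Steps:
n(I, X) = ⅕ (n(I, X) = 1/5 = ⅕)
T(x) = -x + x*(5 + x) (T(x) = x*(5 + x) - x = -x + x*(5 + x))
-27 + 19*T(n(B, -1)) = -27 + 19*((4 + ⅕)/5) = -27 + 19*((⅕)*(21/5)) = -27 + 19*(21/25) = -27 + 399/25 = -276/25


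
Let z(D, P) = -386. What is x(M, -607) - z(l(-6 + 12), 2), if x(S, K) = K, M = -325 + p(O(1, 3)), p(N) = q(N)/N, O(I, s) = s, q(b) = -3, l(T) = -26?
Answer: -221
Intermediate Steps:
p(N) = -3/N
M = -326 (M = -325 - 3/3 = -325 - 3*1/3 = -325 - 1 = -326)
x(M, -607) - z(l(-6 + 12), 2) = -607 - 1*(-386) = -607 + 386 = -221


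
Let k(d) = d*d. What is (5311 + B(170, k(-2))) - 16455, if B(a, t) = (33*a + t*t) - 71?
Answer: -5589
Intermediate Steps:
k(d) = d**2
B(a, t) = -71 + t**2 + 33*a (B(a, t) = (33*a + t**2) - 71 = (t**2 + 33*a) - 71 = -71 + t**2 + 33*a)
(5311 + B(170, k(-2))) - 16455 = (5311 + (-71 + ((-2)**2)**2 + 33*170)) - 16455 = (5311 + (-71 + 4**2 + 5610)) - 16455 = (5311 + (-71 + 16 + 5610)) - 16455 = (5311 + 5555) - 16455 = 10866 - 16455 = -5589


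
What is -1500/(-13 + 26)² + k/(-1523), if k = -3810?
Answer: -1640610/257387 ≈ -6.3741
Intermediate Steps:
-1500/(-13 + 26)² + k/(-1523) = -1500/(-13 + 26)² - 3810/(-1523) = -1500/(13²) - 3810*(-1/1523) = -1500/169 + 3810/1523 = -1640610/257387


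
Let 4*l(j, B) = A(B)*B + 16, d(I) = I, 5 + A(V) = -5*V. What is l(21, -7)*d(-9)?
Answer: 873/2 ≈ 436.50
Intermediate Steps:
A(V) = -5 - 5*V
l(j, B) = 4 + B*(-5 - 5*B)/4 (l(j, B) = ((-5 - 5*B)*B + 16)/4 = (B*(-5 - 5*B) + 16)/4 = (16 + B*(-5 - 5*B))/4 = 4 + B*(-5 - 5*B)/4)
l(21, -7)*d(-9) = (4 - 5/4*(-7)*(1 - 7))*(-9) = (4 - 5/4*(-7)*(-6))*(-9) = (4 - 105/2)*(-9) = -97/2*(-9) = 873/2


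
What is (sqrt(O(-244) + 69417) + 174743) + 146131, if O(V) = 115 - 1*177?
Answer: 320874 + sqrt(69355) ≈ 3.2114e+5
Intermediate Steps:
O(V) = -62 (O(V) = 115 - 177 = -62)
(sqrt(O(-244) + 69417) + 174743) + 146131 = (sqrt(-62 + 69417) + 174743) + 146131 = (sqrt(69355) + 174743) + 146131 = (174743 + sqrt(69355)) + 146131 = 320874 + sqrt(69355)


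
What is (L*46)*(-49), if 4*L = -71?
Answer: 80017/2 ≈ 40009.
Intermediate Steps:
L = -71/4 (L = (¼)*(-71) = -71/4 ≈ -17.750)
(L*46)*(-49) = -71/4*46*(-49) = -1633/2*(-49) = 80017/2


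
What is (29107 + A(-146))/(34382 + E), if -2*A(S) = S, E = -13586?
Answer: 7295/5199 ≈ 1.4032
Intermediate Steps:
A(S) = -S/2
(29107 + A(-146))/(34382 + E) = (29107 - 1/2*(-146))/(34382 - 13586) = (29107 + 73)/20796 = 29180*(1/20796) = 7295/5199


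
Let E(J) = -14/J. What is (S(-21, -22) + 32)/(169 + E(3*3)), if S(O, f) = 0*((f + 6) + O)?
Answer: 288/1507 ≈ 0.19111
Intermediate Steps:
S(O, f) = 0 (S(O, f) = 0*((6 + f) + O) = 0*(6 + O + f) = 0)
(S(-21, -22) + 32)/(169 + E(3*3)) = (0 + 32)/(169 - 14/(3*3)) = 32/(169 - 14/9) = 32/(1507/9) = 32*(9/1507) = 288/1507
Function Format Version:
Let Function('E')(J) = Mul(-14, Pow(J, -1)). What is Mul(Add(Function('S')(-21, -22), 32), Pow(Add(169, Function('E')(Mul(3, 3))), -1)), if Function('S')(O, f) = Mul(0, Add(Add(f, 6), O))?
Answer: Rational(288, 1507) ≈ 0.19111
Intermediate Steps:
Function('S')(O, f) = 0 (Function('S')(O, f) = Mul(0, Add(Add(6, f), O)) = Mul(0, Add(6, O, f)) = 0)
Mul(Add(Function('S')(-21, -22), 32), Pow(Add(169, Function('E')(Mul(3, 3))), -1)) = Mul(Add(0, 32), Pow(Add(169, Mul(-14, Pow(Mul(3, 3), -1))), -1)) = Mul(32, Pow(Add(169, Mul(-14, Pow(9, -1))), -1)) = Mul(32, Pow(Add(169, Mul(-14, Rational(1, 9))), -1)) = Mul(32, Pow(Add(169, Rational(-14, 9)), -1)) = Mul(32, Pow(Rational(1507, 9), -1)) = Mul(32, Rational(9, 1507)) = Rational(288, 1507)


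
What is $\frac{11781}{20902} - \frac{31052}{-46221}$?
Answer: $\frac{24358745}{19716558} \approx 1.2354$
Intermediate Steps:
$\frac{11781}{20902} - \frac{31052}{-46221} = 11781 \cdot \frac{1}{20902} - - \frac{4436}{6603} = \frac{1683}{2986} + \frac{4436}{6603} = \frac{24358745}{19716558}$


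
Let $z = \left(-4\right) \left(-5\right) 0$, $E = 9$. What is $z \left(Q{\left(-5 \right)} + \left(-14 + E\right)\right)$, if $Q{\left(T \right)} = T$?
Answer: $0$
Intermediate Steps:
$z = 0$ ($z = 20 \cdot 0 = 0$)
$z \left(Q{\left(-5 \right)} + \left(-14 + E\right)\right) = 0 \left(-5 + \left(-14 + 9\right)\right) = 0 \left(-5 - 5\right) = 0 \left(-10\right) = 0$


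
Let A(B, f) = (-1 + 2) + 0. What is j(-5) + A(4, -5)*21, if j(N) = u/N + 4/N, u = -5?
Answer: 106/5 ≈ 21.200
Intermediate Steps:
A(B, f) = 1 (A(B, f) = 1 + 0 = 1)
j(N) = -1/N (j(N) = -5/N + 4/N = -1/N)
j(-5) + A(4, -5)*21 = -1/(-5) + 1*21 = -1*(-⅕) + 21 = ⅕ + 21 = 106/5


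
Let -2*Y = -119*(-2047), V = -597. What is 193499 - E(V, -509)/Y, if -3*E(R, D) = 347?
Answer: 141405005027/730779 ≈ 1.9350e+5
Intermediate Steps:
E(R, D) = -347/3 (E(R, D) = -1/3*347 = -347/3)
Y = -243593/2 (Y = -(-119)*(-2047)/2 = -1/2*243593 = -243593/2 ≈ -1.2180e+5)
193499 - E(V, -509)/Y = 193499 - (-347)/(3*(-243593/2)) = 193499 - (-347)*(-2)/(3*243593) = 193499 - 1*694/730779 = 193499 - 694/730779 = 141405005027/730779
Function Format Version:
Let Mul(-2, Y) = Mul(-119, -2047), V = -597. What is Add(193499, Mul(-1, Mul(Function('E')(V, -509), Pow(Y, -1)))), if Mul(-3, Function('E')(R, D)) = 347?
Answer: Rational(141405005027, 730779) ≈ 1.9350e+5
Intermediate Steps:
Function('E')(R, D) = Rational(-347, 3) (Function('E')(R, D) = Mul(Rational(-1, 3), 347) = Rational(-347, 3))
Y = Rational(-243593, 2) (Y = Mul(Rational(-1, 2), Mul(-119, -2047)) = Mul(Rational(-1, 2), 243593) = Rational(-243593, 2) ≈ -1.2180e+5)
Add(193499, Mul(-1, Mul(Function('E')(V, -509), Pow(Y, -1)))) = Add(193499, Mul(-1, Mul(Rational(-347, 3), Pow(Rational(-243593, 2), -1)))) = Add(193499, Mul(-1, Mul(Rational(-347, 3), Rational(-2, 243593)))) = Add(193499, Mul(-1, Rational(694, 730779))) = Add(193499, Rational(-694, 730779)) = Rational(141405005027, 730779)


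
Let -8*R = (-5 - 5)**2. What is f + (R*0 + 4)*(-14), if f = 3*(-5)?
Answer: -71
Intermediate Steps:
R = -25/2 (R = -(-5 - 5)**2/8 = -1/8*(-10)**2 = -1/8*100 = -25/2 ≈ -12.500)
f = -15
f + (R*0 + 4)*(-14) = -15 + (-25/2*0 + 4)*(-14) = -15 + (0 + 4)*(-14) = -15 + 4*(-14) = -15 - 56 = -71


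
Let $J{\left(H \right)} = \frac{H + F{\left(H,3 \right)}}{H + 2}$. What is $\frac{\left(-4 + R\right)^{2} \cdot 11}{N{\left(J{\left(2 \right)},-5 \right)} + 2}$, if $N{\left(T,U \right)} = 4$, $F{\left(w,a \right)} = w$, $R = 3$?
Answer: $\frac{11}{6} \approx 1.8333$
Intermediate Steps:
$J{\left(H \right)} = \frac{2 H}{2 + H}$ ($J{\left(H \right)} = \frac{H + H}{H + 2} = \frac{2 H}{2 + H}$)
$\frac{\left(-4 + R\right)^{2} \cdot 11}{N{\left(J{\left(2 \right)},-5 \right)} + 2} = \frac{\left(-4 + 3\right)^{2} \cdot 11}{4 + 2} = \frac{\left(-1\right)^{2} \cdot 11}{6} = 1 \cdot 11 \cdot \frac{1}{6} = 11 \cdot \frac{1}{6} = \frac{11}{6}$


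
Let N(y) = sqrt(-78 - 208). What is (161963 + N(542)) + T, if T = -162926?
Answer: -963 + I*sqrt(286) ≈ -963.0 + 16.912*I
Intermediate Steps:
N(y) = I*sqrt(286) (N(y) = sqrt(-286) = I*sqrt(286))
(161963 + N(542)) + T = (161963 + I*sqrt(286)) - 162926 = -963 + I*sqrt(286)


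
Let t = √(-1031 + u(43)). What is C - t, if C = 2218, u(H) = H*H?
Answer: 2218 - √818 ≈ 2189.4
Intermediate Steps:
u(H) = H²
t = √818 (t = √(-1031 + 43²) = √(-1031 + 1849) = √818 ≈ 28.601)
C - t = 2218 - √818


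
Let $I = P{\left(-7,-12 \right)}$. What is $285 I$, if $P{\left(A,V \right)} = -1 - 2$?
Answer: $-855$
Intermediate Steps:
$P{\left(A,V \right)} = -3$
$I = -3$
$285 I = 285 \left(-3\right) = -855$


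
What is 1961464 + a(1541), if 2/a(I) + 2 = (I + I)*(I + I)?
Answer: 9315700624505/4749361 ≈ 1.9615e+6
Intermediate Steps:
a(I) = 2/(-2 + 4*I²) (a(I) = 2/(-2 + (I + I)*(I + I)) = 2/(-2 + (2*I)*(2*I)) = 2/(-2 + 4*I²))
1961464 + a(1541) = 1961464 + 1/(-1 + 2*1541²) = 1961464 + 1/(-1 + 2*2374681) = 1961464 + 1/(-1 + 4749362) = 1961464 + 1/4749361 = 9315700624505/4749361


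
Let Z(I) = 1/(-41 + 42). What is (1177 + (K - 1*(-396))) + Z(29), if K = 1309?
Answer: 2883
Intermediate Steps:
Z(I) = 1 (Z(I) = 1/1 = 1)
(1177 + (K - 1*(-396))) + Z(29) = (1177 + (1309 - 1*(-396))) + 1 = (1177 + (1309 + 396)) + 1 = (1177 + 1705) + 1 = 2882 + 1 = 2883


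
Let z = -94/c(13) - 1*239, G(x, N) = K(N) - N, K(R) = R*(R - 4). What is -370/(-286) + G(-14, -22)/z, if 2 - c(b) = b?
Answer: -11933/9295 ≈ -1.2838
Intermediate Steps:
K(R) = R*(-4 + R)
c(b) = 2 - b
G(x, N) = -N + N*(-4 + N) (G(x, N) = N*(-4 + N) - N = -N + N*(-4 + N))
z = -2535/11 (z = -94/(2 - 1*13) - 1*239 = -94/(2 - 13) - 239 = -94/(-11) - 239 = -94*(-1/11) - 239 = 94/11 - 239 = -2535/11 ≈ -230.45)
-370/(-286) + G(-14, -22)/z = -370/(-286) + (-22*(-5 - 22))/(-2535/11) = -370*(-1/286) - 22*(-27)*(-11/2535) = 185/143 + 594*(-11/2535) = 185/143 - 2178/845 = -11933/9295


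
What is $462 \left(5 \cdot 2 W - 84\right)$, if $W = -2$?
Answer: $-48048$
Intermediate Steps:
$462 \left(5 \cdot 2 W - 84\right) = 462 \left(5 \cdot 2 \left(-2\right) - 84\right) = 462 \left(10 \left(-2\right) - 84\right) = 462 \left(-20 - 84\right) = 462 \left(-104\right) = -48048$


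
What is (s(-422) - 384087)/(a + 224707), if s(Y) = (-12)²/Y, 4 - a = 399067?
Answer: 6234033/2829932 ≈ 2.2029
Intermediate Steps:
a = -399063 (a = 4 - 1*399067 = 4 - 399067 = -399063)
s(Y) = 144/Y
(s(-422) - 384087)/(a + 224707) = (144/(-422) - 384087)/(-399063 + 224707) = (144*(-1/422) - 384087)/(-174356) = (-72/211 - 384087)*(-1/174356) = -81042429/211*(-1/174356) = 6234033/2829932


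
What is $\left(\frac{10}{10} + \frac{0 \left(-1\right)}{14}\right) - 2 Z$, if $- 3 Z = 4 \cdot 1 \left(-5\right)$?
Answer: $- \frac{37}{3} \approx -12.333$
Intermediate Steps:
$Z = \frac{20}{3}$ ($Z = - \frac{4 \cdot 1 \left(-5\right)}{3} = - \frac{4 \left(-5\right)}{3} = \left(- \frac{1}{3}\right) \left(-20\right) = \frac{20}{3} \approx 6.6667$)
$\left(\frac{10}{10} + \frac{0 \left(-1\right)}{14}\right) - 2 Z = \left(\frac{10}{10} + \frac{0 \left(-1\right)}{14}\right) - \frac{40}{3} = \left(10 \cdot \frac{1}{10} + 0 \cdot \frac{1}{14}\right) - \frac{40}{3} = \left(1 + 0\right) - \frac{40}{3} = 1 - \frac{40}{3} = - \frac{37}{3}$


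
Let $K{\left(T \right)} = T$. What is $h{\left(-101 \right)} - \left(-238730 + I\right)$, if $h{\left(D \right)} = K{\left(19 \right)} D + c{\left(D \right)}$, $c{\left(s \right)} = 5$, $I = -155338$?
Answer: $392154$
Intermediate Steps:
$h{\left(D \right)} = 5 + 19 D$ ($h{\left(D \right)} = 19 D + 5 = 5 + 19 D$)
$h{\left(-101 \right)} - \left(-238730 + I\right) = \left(5 + 19 \left(-101\right)\right) - \left(-238730 - 155338\right) = \left(5 - 1919\right) - -394068 = -1914 + 394068 = 392154$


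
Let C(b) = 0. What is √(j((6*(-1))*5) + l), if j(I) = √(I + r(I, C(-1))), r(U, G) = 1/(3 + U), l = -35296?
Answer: √(-317664 + I*√2433)/3 ≈ 0.014586 + 187.87*I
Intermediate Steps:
j(I) = √(I + 1/(3 + I))
√(j((6*(-1))*5) + l) = √(√((1 + ((6*(-1))*5)*(3 + (6*(-1))*5))/(3 + (6*(-1))*5)) - 35296) = √(√((1 + (-6*5)*(3 - 6*5))/(3 - 6*5)) - 35296) = √(√((1 - 30*(3 - 30))/(3 - 30)) - 35296) = √(√((1 - 30*(-27))/(-27)) - 35296) = √(√(-(1 + 810)/27) - 35296) = √(√(-1/27*811) - 35296) = √(√(-811/27) - 35296) = √(I*√2433/9 - 35296) = √(-35296 + I*√2433/9)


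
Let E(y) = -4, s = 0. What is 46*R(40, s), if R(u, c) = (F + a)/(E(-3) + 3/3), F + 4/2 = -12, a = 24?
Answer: -460/3 ≈ -153.33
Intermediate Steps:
F = -14 (F = -2 - 12 = -14)
R(u, c) = -10/3 (R(u, c) = (-14 + 24)/(-4 + 3/3) = 10/(-4 + 3*(⅓)) = 10/(-4 + 1) = 10/(-3) = 10*(-⅓) = -10/3)
46*R(40, s) = 46*(-10/3) = -460/3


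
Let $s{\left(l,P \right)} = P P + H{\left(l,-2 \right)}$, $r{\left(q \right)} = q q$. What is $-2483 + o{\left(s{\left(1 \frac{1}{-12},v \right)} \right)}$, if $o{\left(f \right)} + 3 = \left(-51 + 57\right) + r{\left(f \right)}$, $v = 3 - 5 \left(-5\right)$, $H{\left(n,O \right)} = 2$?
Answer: $615316$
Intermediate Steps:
$r{\left(q \right)} = q^{2}$
$v = 28$ ($v = 3 - -25 = 3 + 25 = 28$)
$s{\left(l,P \right)} = 2 + P^{2}$ ($s{\left(l,P \right)} = P P + 2 = P^{2} + 2 = 2 + P^{2}$)
$o{\left(f \right)} = 3 + f^{2}$ ($o{\left(f \right)} = -3 + \left(\left(-51 + 57\right) + f^{2}\right) = -3 + \left(6 + f^{2}\right) = 3 + f^{2}$)
$-2483 + o{\left(s{\left(1 \frac{1}{-12},v \right)} \right)} = -2483 + \left(3 + \left(2 + 28^{2}\right)^{2}\right) = -2483 + \left(3 + \left(2 + 784\right)^{2}\right) = -2483 + \left(3 + 786^{2}\right) = -2483 + \left(3 + 617796\right) = -2483 + 617799 = 615316$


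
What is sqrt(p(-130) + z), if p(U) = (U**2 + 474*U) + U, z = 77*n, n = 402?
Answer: 6*I*sqrt(386) ≈ 117.88*I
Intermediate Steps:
z = 30954 (z = 77*402 = 30954)
p(U) = U**2 + 475*U
sqrt(p(-130) + z) = sqrt(-130*(475 - 130) + 30954) = sqrt(-130*345 + 30954) = sqrt(-44850 + 30954) = sqrt(-13896) = 6*I*sqrt(386)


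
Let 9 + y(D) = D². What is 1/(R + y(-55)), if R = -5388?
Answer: -1/2372 ≈ -0.00042159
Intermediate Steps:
y(D) = -9 + D²
1/(R + y(-55)) = 1/(-5388 + (-9 + (-55)²)) = 1/(-5388 + (-9 + 3025)) = 1/(-5388 + 3016) = 1/(-2372) = -1/2372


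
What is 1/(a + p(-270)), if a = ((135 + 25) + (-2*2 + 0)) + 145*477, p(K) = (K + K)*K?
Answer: 1/215121 ≈ 4.6485e-6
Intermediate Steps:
p(K) = 2*K**2 (p(K) = (2*K)*K = 2*K**2)
a = 69321 (a = (160 + (-4 + 0)) + 69165 = (160 - 4) + 69165 = 156 + 69165 = 69321)
1/(a + p(-270)) = 1/(69321 + 2*(-270)**2) = 1/(69321 + 2*72900) = 1/(69321 + 145800) = 1/215121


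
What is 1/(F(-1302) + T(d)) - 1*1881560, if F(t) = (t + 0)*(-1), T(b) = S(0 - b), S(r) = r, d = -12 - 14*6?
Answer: -2630420879/1398 ≈ -1.8816e+6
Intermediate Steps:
d = -96 (d = -12 - 84 = -96)
T(b) = -b (T(b) = 0 - b = -b)
F(t) = -t (F(t) = t*(-1) = -t)
1/(F(-1302) + T(d)) - 1*1881560 = 1/(-1*(-1302) - 1*(-96)) - 1*1881560 = 1/(1302 + 96) - 1881560 = 1/1398 - 1881560 = -2630420879/1398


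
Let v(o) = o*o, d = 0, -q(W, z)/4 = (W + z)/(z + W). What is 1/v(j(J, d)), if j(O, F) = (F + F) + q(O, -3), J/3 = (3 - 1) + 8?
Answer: 1/16 ≈ 0.062500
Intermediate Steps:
q(W, z) = -4 (q(W, z) = -4*(W + z)/(z + W) = -4*(W + z)/(W + z) = -4*1 = -4)
J = 30 (J = 3*((3 - 1) + 8) = 3*(2 + 8) = 3*10 = 30)
j(O, F) = -4 + 2*F (j(O, F) = (F + F) - 4 = 2*F - 4 = -4 + 2*F)
v(o) = o**2
1/v(j(J, d)) = 1/((-4 + 2*0)**2) = 1/((-4 + 0)**2) = 1/((-4)**2) = 1/16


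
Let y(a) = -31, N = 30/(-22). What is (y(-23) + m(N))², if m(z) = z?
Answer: 126736/121 ≈ 1047.4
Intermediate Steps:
N = -15/11 (N = 30*(-1/22) = -15/11 ≈ -1.3636)
(y(-23) + m(N))² = (-31 - 15/11)² = (-356/11)² = 126736/121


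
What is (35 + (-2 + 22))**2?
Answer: 3025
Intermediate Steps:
(35 + (-2 + 22))**2 = (35 + 20)**2 = 55**2 = 3025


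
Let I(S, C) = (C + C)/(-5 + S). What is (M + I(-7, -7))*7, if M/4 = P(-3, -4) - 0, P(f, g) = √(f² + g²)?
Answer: 889/6 ≈ 148.17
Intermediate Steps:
I(S, C) = 2*C/(-5 + S) (I(S, C) = (2*C)/(-5 + S) = 2*C/(-5 + S))
M = 20 (M = 4*(√((-3)² + (-4)²) - 0) = 4*(√(9 + 16) - 1*0) = 4*(√25 + 0) = 4*(5 + 0) = 4*5 = 20)
(M + I(-7, -7))*7 = (20 + 2*(-7)/(-5 - 7))*7 = (20 + 2*(-7)/(-12))*7 = (20 + 2*(-7)*(-1/12))*7 = (20 + 7/6)*7 = (127/6)*7 = 889/6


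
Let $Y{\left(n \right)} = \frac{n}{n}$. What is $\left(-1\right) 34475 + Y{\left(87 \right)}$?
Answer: $-34474$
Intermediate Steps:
$Y{\left(n \right)} = 1$
$\left(-1\right) 34475 + Y{\left(87 \right)} = \left(-1\right) 34475 + 1 = -34475 + 1 = -34474$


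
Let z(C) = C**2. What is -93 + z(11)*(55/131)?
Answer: -5528/131 ≈ -42.198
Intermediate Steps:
-93 + z(11)*(55/131) = -93 + 11**2*(55/131) = -93 + 121*(55*(1/131)) = -93 + 121*(55/131) = -93 + 6655/131 = -5528/131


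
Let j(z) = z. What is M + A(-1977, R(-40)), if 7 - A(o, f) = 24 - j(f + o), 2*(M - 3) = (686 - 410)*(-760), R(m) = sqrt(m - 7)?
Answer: -106871 + I*sqrt(47) ≈ -1.0687e+5 + 6.8557*I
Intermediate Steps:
R(m) = sqrt(-7 + m)
M = -104877 (M = 3 + ((686 - 410)*(-760))/2 = 3 + (276*(-760))/2 = 3 + (1/2)*(-209760) = 3 - 104880 = -104877)
A(o, f) = -17 + f + o (A(o, f) = 7 - (24 - (f + o)) = 7 - (24 + (-f - o)) = 7 - (24 - f - o) = 7 + (-24 + f + o) = -17 + f + o)
M + A(-1977, R(-40)) = -104877 + (-17 + sqrt(-7 - 40) - 1977) = -104877 + (-17 + sqrt(-47) - 1977) = -104877 + (-17 + I*sqrt(47) - 1977) = -104877 + (-1994 + I*sqrt(47)) = -106871 + I*sqrt(47)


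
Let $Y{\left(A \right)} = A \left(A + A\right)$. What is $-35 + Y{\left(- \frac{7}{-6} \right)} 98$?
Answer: $\frac{2086}{9} \approx 231.78$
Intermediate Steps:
$Y{\left(A \right)} = 2 A^{2}$ ($Y{\left(A \right)} = A 2 A = 2 A^{2}$)
$-35 + Y{\left(- \frac{7}{-6} \right)} 98 = -35 + 2 \left(- \frac{7}{-6}\right)^{2} \cdot 98 = -35 + 2 \left(\left(-7\right) \left(- \frac{1}{6}\right)\right)^{2} \cdot 98 = -35 + 2 \left(\frac{7}{6}\right)^{2} \cdot 98 = -35 + 2 \cdot \frac{49}{36} \cdot 98 = -35 + \frac{49}{18} \cdot 98 = -35 + \frac{2401}{9} = \frac{2086}{9}$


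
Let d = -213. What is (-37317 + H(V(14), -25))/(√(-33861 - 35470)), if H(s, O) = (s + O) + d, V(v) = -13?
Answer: 37568*I*√69331/69331 ≈ 142.68*I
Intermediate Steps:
H(s, O) = -213 + O + s (H(s, O) = (s + O) - 213 = (O + s) - 213 = -213 + O + s)
(-37317 + H(V(14), -25))/(√(-33861 - 35470)) = (-37317 + (-213 - 25 - 13))/(√(-33861 - 35470)) = (-37317 - 251)/(√(-69331)) = -37568*(-I*√69331/69331) = -(-37568)*I*√69331/69331 = 37568*I*√69331/69331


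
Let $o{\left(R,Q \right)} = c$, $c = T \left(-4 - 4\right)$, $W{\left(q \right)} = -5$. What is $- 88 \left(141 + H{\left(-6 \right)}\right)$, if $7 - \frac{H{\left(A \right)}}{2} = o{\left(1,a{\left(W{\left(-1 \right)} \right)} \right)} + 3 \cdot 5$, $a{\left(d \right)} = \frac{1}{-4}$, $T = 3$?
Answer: $-15224$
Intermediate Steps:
$a{\left(d \right)} = - \frac{1}{4}$
$c = -24$ ($c = 3 \left(-4 - 4\right) = 3 \left(-8\right) = -24$)
$o{\left(R,Q \right)} = -24$
$H{\left(A \right)} = 32$ ($H{\left(A \right)} = 14 - 2 \left(-24 + 3 \cdot 5\right) = 14 - 2 \left(-24 + 15\right) = 14 - -18 = 14 + 18 = 32$)
$- 88 \left(141 + H{\left(-6 \right)}\right) = - 88 \left(141 + 32\right) = \left(-88\right) 173 = -15224$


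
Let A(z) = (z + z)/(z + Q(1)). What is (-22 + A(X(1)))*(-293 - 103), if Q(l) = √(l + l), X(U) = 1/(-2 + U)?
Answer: 9504 + 792*√2 ≈ 10624.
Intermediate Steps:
Q(l) = √2*√l (Q(l) = √(2*l) = √2*√l)
A(z) = 2*z/(z + √2) (A(z) = (z + z)/(z + √2*√1) = (2*z)/(z + √2*1) = (2*z)/(z + √2) = 2*z/(z + √2))
(-22 + A(X(1)))*(-293 - 103) = (-22 + 2/((-2 + 1)*(1/(-2 + 1) + √2)))*(-293 - 103) = (-22 + 2/(-1*(1/(-1) + √2)))*(-396) = (-22 + 2*(-1)/(-1 + √2))*(-396) = (-22 - 2/(-1 + √2))*(-396) = 8712 + 792/(-1 + √2)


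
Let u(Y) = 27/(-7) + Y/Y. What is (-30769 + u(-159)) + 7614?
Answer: -162105/7 ≈ -23158.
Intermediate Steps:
u(Y) = -20/7 (u(Y) = 27*(-⅐) + 1 = -27/7 + 1 = -20/7)
(-30769 + u(-159)) + 7614 = (-30769 - 20/7) + 7614 = -215403/7 + 7614 = -162105/7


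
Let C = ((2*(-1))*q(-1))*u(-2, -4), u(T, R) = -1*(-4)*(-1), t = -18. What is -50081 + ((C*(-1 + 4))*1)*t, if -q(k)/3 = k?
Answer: -51377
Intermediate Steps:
q(k) = -3*k
u(T, R) = -4 (u(T, R) = 4*(-1) = -4)
C = 24 (C = ((2*(-1))*(-3*(-1)))*(-4) = -2*3*(-4) = -6*(-4) = 24)
-50081 + ((C*(-1 + 4))*1)*t = -50081 + ((24*(-1 + 4))*1)*(-18) = -50081 + ((24*3)*1)*(-18) = -50081 + (72*1)*(-18) = -50081 + 72*(-18) = -50081 - 1296 = -51377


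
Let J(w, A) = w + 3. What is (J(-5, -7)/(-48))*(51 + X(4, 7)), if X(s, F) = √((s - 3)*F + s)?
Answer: 17/8 + √11/24 ≈ 2.2632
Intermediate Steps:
J(w, A) = 3 + w
X(s, F) = √(s + F*(-3 + s)) (X(s, F) = √((-3 + s)*F + s) = √(F*(-3 + s) + s) = √(s + F*(-3 + s)))
(J(-5, -7)/(-48))*(51 + X(4, 7)) = ((3 - 5)/(-48))*(51 + √(4 - 3*7 + 7*4)) = (-2*(-1/48))*(51 + √(4 - 21 + 28)) = (51 + √11)/24 = 17/8 + √11/24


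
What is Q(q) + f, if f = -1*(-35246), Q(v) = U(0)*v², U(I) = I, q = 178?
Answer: 35246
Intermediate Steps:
Q(v) = 0 (Q(v) = 0*v² = 0)
f = 35246
Q(q) + f = 0 + 35246 = 35246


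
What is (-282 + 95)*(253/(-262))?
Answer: 47311/262 ≈ 180.58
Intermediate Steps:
(-282 + 95)*(253/(-262)) = -47311*(-1)/262 = -187*(-253/262) = 47311/262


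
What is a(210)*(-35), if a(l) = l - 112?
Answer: -3430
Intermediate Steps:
a(l) = -112 + l
a(210)*(-35) = (-112 + 210)*(-35) = 98*(-35) = -3430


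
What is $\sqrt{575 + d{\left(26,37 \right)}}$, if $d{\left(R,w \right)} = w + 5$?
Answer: $\sqrt{617} \approx 24.839$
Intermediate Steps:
$d{\left(R,w \right)} = 5 + w$
$\sqrt{575 + d{\left(26,37 \right)}} = \sqrt{575 + \left(5 + 37\right)} = \sqrt{575 + 42} = \sqrt{617}$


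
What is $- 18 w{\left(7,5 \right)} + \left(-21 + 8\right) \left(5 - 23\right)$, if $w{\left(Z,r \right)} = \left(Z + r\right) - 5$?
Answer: $108$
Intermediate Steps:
$w{\left(Z,r \right)} = -5 + Z + r$
$- 18 w{\left(7,5 \right)} + \left(-21 + 8\right) \left(5 - 23\right) = - 18 \left(-5 + 7 + 5\right) + \left(-21 + 8\right) \left(5 - 23\right) = \left(-18\right) 7 - -234 = -126 + 234 = 108$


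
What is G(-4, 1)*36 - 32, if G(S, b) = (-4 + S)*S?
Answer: 1120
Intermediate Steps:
G(S, b) = S*(-4 + S)
G(-4, 1)*36 - 32 = -4*(-4 - 4)*36 - 32 = -4*(-8)*36 - 32 = 32*36 - 32 = 1152 - 32 = 1120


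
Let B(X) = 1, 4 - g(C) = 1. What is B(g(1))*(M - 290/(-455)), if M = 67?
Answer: 6155/91 ≈ 67.637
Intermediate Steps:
g(C) = 3 (g(C) = 4 - 1*1 = 4 - 1 = 3)
B(g(1))*(M - 290/(-455)) = 1*(67 - 290/(-455)) = 1*(67 - 290*(-1/455)) = 1*(67 + 58/91) = 1*(6155/91) = 6155/91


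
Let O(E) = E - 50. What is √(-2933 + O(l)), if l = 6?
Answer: I*√2977 ≈ 54.562*I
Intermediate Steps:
O(E) = -50 + E
√(-2933 + O(l)) = √(-2933 + (-50 + 6)) = √(-2933 - 44) = √(-2977) = I*√2977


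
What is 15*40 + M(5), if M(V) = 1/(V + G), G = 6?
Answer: 6601/11 ≈ 600.09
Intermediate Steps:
M(V) = 1/(6 + V) (M(V) = 1/(V + 6) = 1/(6 + V))
15*40 + M(5) = 15*40 + 1/(6 + 5) = 600 + 1/11 = 6601/11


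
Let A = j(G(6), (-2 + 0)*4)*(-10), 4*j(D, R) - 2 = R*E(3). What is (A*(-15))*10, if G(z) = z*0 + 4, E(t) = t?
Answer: -8250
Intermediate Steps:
G(z) = 4 (G(z) = 0 + 4 = 4)
j(D, R) = 1/2 + 3*R/4 (j(D, R) = 1/2 + (R*3)/4 = 1/2 + (3*R)/4 = 1/2 + 3*R/4)
A = 55 (A = (1/2 + 3*((-2 + 0)*4)/4)*(-10) = (1/2 + 3*(-2*4)/4)*(-10) = (1/2 + (3/4)*(-8))*(-10) = (1/2 - 6)*(-10) = -11/2*(-10) = 55)
(A*(-15))*10 = (55*(-15))*10 = -825*10 = -8250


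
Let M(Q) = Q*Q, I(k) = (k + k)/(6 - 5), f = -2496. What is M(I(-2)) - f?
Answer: 2512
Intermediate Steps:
I(k) = 2*k (I(k) = (2*k)/1 = (2*k)*1 = 2*k)
M(Q) = Q²
M(I(-2)) - f = (2*(-2))² - 1*(-2496) = (-4)² + 2496 = 16 + 2496 = 2512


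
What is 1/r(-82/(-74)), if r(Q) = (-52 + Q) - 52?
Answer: -37/3807 ≈ -0.0097189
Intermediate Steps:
r(Q) = -104 + Q
1/r(-82/(-74)) = 1/(-104 - 82/(-74)) = 1/(-104 - 82*(-1/74)) = 1/(-104 + 41/37) = 1/(-3807/37) = -37/3807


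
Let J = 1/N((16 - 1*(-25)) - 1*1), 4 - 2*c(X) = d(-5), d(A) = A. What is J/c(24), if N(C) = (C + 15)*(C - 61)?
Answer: -2/10395 ≈ -0.00019240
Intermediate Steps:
c(X) = 9/2 (c(X) = 2 - 1/2*(-5) = 2 + 5/2 = 9/2)
N(C) = (-61 + C)*(15 + C) (N(C) = (15 + C)*(-61 + C) = (-61 + C)*(15 + C))
J = -1/1155 (J = 1/(-915 + ((16 - 1*(-25)) - 1*1)**2 - 46*((16 - 1*(-25)) - 1*1)) = 1/(-915 + ((16 + 25) - 1)**2 - 46*((16 + 25) - 1)) = 1/(-915 + (41 - 1)**2 - 46*(41 - 1)) = 1/(-915 + 40**2 - 46*40) = 1/(-915 + 1600 - 1840) = 1/(-1155) = -1/1155 ≈ -0.00086580)
J/c(24) = -1/(1155*9/2) = -1/1155*2/9 = -2/10395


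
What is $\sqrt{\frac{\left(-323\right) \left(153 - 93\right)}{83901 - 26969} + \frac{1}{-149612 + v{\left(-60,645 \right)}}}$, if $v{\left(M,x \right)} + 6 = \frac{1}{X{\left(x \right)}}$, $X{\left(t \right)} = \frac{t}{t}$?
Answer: $\frac{i \sqrt{1543691961279247078}}{2129498761} \approx 0.58345 i$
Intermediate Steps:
$X{\left(t \right)} = 1$
$v{\left(M,x \right)} = -5$ ($v{\left(M,x \right)} = -6 + 1^{-1} = -6 + 1 = -5$)
$\sqrt{\frac{\left(-323\right) \left(153 - 93\right)}{83901 - 26969} + \frac{1}{-149612 + v{\left(-60,645 \right)}}} = \sqrt{\frac{\left(-323\right) \left(153 - 93\right)}{83901 - 26969} + \frac{1}{-149612 - 5}} = \sqrt{\frac{\left(-323\right) 60}{56932} + \frac{1}{-149617}} = \sqrt{\left(-19380\right) \frac{1}{56932} - \frac{1}{149617}} = \sqrt{- \frac{4845}{14233} - \frac{1}{149617}} = \sqrt{- \frac{724908598}{2129498761}} = \frac{i \sqrt{1543691961279247078}}{2129498761}$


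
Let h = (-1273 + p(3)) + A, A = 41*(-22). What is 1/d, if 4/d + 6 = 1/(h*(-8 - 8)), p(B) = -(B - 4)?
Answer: -208703/139136 ≈ -1.5000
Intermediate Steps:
A = -902
p(B) = 4 - B (p(B) = -(-4 + B) = 4 - B)
h = -2174 (h = (-1273 + (4 - 1*3)) - 902 = (-1273 + (4 - 3)) - 902 = (-1273 + 1) - 902 = -1272 - 902 = -2174)
d = -139136/208703 (d = 4/(-6 + 1/((-2174)*(-8 - 8))) = 4/(-6 - 1/2174/(-16)) = 4/(-6 - 1/2174*(-1/16)) = 4/(-6 + 1/34784) = 4/(-208703/34784) = 4*(-34784/208703) = -139136/208703 ≈ -0.66667)
1/d = 1/(-139136/208703) = -208703/139136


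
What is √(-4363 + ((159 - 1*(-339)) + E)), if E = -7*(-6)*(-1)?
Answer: I*√3907 ≈ 62.506*I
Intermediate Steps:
E = -42 (E = 42*(-1) = -42)
√(-4363 + ((159 - 1*(-339)) + E)) = √(-4363 + ((159 - 1*(-339)) - 42)) = √(-4363 + ((159 + 339) - 42)) = √(-4363 + (498 - 42)) = √(-4363 + 456) = √(-3907) = I*√3907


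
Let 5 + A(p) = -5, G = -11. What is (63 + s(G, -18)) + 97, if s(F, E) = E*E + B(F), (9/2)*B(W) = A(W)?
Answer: 4336/9 ≈ 481.78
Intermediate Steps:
A(p) = -10 (A(p) = -5 - 5 = -10)
B(W) = -20/9 (B(W) = (2/9)*(-10) = -20/9)
s(F, E) = -20/9 + E² (s(F, E) = E*E - 20/9 = E² - 20/9 = -20/9 + E²)
(63 + s(G, -18)) + 97 = (63 + (-20/9 + (-18)²)) + 97 = (63 + (-20/9 + 324)) + 97 = (63 + 2896/9) + 97 = 3463/9 + 97 = 4336/9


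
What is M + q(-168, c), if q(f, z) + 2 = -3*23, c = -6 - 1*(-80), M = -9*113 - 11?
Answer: -1099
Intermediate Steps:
M = -1028 (M = -1017 - 11 = -1028)
c = 74 (c = -6 + 80 = 74)
q(f, z) = -71 (q(f, z) = -2 - 3*23 = -2 - 69 = -71)
M + q(-168, c) = -1028 - 71 = -1099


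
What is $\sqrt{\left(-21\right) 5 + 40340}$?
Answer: $\sqrt{40235} \approx 200.59$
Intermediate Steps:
$\sqrt{\left(-21\right) 5 + 40340} = \sqrt{-105 + 40340} = \sqrt{40235}$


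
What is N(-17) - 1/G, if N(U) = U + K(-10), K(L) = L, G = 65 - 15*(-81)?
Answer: -34561/1280 ≈ -27.001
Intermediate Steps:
G = 1280 (G = 65 + 1215 = 1280)
N(U) = -10 + U (N(U) = U - 10 = -10 + U)
N(-17) - 1/G = (-10 - 17) - 1/1280 = -27 - 1*1/1280 = -27 - 1/1280 = -34561/1280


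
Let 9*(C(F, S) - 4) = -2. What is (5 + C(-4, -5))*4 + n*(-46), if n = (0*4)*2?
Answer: 316/9 ≈ 35.111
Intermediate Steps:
C(F, S) = 34/9 (C(F, S) = 4 + (1/9)*(-2) = 4 - 2/9 = 34/9)
n = 0 (n = 0*2 = 0)
(5 + C(-4, -5))*4 + n*(-46) = (5 + 34/9)*4 + 0*(-46) = (79/9)*4 + 0 = 316/9 + 0 = 316/9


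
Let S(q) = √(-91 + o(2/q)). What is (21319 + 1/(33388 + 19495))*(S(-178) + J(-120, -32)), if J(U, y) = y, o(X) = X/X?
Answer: -36077205696/52883 + 3382238034*I*√10/52883 ≈ -6.8221e+5 + 2.0225e+5*I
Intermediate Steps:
o(X) = 1
S(q) = 3*I*√10 (S(q) = √(-91 + 1) = √(-90) = 3*I*√10)
(21319 + 1/(33388 + 19495))*(S(-178) + J(-120, -32)) = (21319 + 1/(33388 + 19495))*(3*I*√10 - 32) = (21319 + 1/52883)*(-32 + 3*I*√10) = 1127412678*(-32 + 3*I*√10)/52883 = -36077205696/52883 + 3382238034*I*√10/52883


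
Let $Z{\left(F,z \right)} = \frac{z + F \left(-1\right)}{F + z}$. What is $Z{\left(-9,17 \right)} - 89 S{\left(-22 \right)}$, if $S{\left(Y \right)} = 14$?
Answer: $- \frac{4971}{4} \approx -1242.8$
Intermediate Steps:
$Z{\left(F,z \right)} = \frac{z - F}{F + z}$
$Z{\left(-9,17 \right)} - 89 S{\left(-22 \right)} = \frac{17 - -9}{-9 + 17} - 1246 = \frac{17 + 9}{8} - 1246 = \frac{1}{8} \cdot 26 - 1246 = \frac{13}{4} - 1246 = - \frac{4971}{4}$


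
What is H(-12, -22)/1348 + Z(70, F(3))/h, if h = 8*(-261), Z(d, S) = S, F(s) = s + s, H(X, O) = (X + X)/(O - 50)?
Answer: -77/29319 ≈ -0.0026263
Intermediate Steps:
H(X, O) = 2*X/(-50 + O) (H(X, O) = (2*X)/(-50 + O) = 2*X/(-50 + O))
F(s) = 2*s
h = -2088
H(-12, -22)/1348 + Z(70, F(3))/h = (2*(-12)/(-50 - 22))/1348 + (2*3)/(-2088) = (2*(-12)/(-72))*(1/1348) + 6*(-1/2088) = (2*(-12)*(-1/72))*(1/1348) - 1/348 = (1/3)*(1/1348) - 1/348 = 1/4044 - 1/348 = -77/29319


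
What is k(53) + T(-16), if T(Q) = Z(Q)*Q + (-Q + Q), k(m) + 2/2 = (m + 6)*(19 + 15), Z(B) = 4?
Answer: 1941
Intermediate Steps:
k(m) = 203 + 34*m (k(m) = -1 + (m + 6)*(19 + 15) = -1 + (6 + m)*34 = -1 + (204 + 34*m) = 203 + 34*m)
T(Q) = 4*Q (T(Q) = 4*Q + (-Q + Q) = 4*Q + 0 = 4*Q)
k(53) + T(-16) = (203 + 34*53) + 4*(-16) = (203 + 1802) - 64 = 2005 - 64 = 1941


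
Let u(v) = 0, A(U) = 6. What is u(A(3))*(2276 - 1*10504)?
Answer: 0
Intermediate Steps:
u(A(3))*(2276 - 1*10504) = 0*(2276 - 1*10504) = 0*(2276 - 10504) = 0*(-8228) = 0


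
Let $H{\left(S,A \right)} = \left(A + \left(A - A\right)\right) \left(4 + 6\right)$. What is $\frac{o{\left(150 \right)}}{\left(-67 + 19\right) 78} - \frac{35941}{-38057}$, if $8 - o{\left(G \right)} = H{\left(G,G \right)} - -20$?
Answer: $\frac{2668129}{1978964} \approx 1.3482$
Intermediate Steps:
$H{\left(S,A \right)} = 10 A$ ($H{\left(S,A \right)} = \left(A + 0\right) 10 = A 10 = 10 A$)
$o{\left(G \right)} = -12 - 10 G$ ($o{\left(G \right)} = 8 - \left(10 G - -20\right) = 8 - \left(10 G + 20\right) = 8 - \left(20 + 10 G\right) = -12 - 10 G$)
$\frac{o{\left(150 \right)}}{\left(-67 + 19\right) 78} - \frac{35941}{-38057} = \frac{-12 - 1500}{\left(-67 + 19\right) 78} - \frac{35941}{-38057} = \frac{-12 - 1500}{\left(-48\right) 78} - - \frac{35941}{38057} = - \frac{1512}{-3744} + \frac{35941}{38057} = \left(-1512\right) \left(- \frac{1}{3744}\right) + \frac{35941}{38057} = \frac{21}{52} + \frac{35941}{38057} = \frac{2668129}{1978964}$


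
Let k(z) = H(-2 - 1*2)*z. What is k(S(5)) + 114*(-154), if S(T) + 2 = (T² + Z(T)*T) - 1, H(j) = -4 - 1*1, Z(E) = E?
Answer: -17791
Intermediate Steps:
H(j) = -5 (H(j) = -4 - 1 = -5)
S(T) = -3 + 2*T² (S(T) = -2 + ((T² + T*T) - 1) = -2 + ((T² + T²) - 1) = -2 + (2*T² - 1) = -2 + (-1 + 2*T²) = -3 + 2*T²)
k(z) = -5*z
k(S(5)) + 114*(-154) = -5*(-3 + 2*5²) + 114*(-154) = -5*(-3 + 2*25) - 17556 = -5*(-3 + 50) - 17556 = -5*47 - 17556 = -235 - 17556 = -17791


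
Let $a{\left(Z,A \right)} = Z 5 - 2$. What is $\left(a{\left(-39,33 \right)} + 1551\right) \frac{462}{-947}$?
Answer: $- \frac{625548}{947} \approx -660.56$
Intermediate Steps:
$a{\left(Z,A \right)} = -2 + 5 Z$ ($a{\left(Z,A \right)} = 5 Z - 2 = -2 + 5 Z$)
$\left(a{\left(-39,33 \right)} + 1551\right) \frac{462}{-947} = \left(\left(-2 + 5 \left(-39\right)\right) + 1551\right) \frac{462}{-947} = \left(\left(-2 - 195\right) + 1551\right) 462 \left(- \frac{1}{947}\right) = \left(-197 + 1551\right) \left(- \frac{462}{947}\right) = 1354 \left(- \frac{462}{947}\right) = - \frac{625548}{947}$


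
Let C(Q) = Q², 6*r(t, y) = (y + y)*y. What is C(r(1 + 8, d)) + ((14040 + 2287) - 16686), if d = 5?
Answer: -2606/9 ≈ -289.56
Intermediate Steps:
r(t, y) = y²/3 (r(t, y) = ((y + y)*y)/6 = ((2*y)*y)/6 = (2*y²)/6 = y²/3)
C(r(1 + 8, d)) + ((14040 + 2287) - 16686) = ((⅓)*5²)² + ((14040 + 2287) - 16686) = ((⅓)*25)² + (16327 - 16686) = (25/3)² - 359 = 625/9 - 359 = -2606/9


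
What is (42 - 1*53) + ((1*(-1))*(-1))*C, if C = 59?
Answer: 48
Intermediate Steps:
(42 - 1*53) + ((1*(-1))*(-1))*C = (42 - 1*53) + ((1*(-1))*(-1))*59 = (42 - 53) - 1*(-1)*59 = -11 + 1*59 = -11 + 59 = 48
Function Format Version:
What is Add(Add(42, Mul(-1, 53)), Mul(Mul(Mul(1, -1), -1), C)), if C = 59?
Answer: 48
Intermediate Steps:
Add(Add(42, Mul(-1, 53)), Mul(Mul(Mul(1, -1), -1), C)) = Add(Add(42, Mul(-1, 53)), Mul(Mul(Mul(1, -1), -1), 59)) = Add(Add(42, -53), Mul(Mul(-1, -1), 59)) = Add(-11, Mul(1, 59)) = Add(-11, 59) = 48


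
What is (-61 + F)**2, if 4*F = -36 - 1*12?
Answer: 5329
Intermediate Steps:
F = -12 (F = (-36 - 1*12)/4 = (-36 - 12)/4 = (1/4)*(-48) = -12)
(-61 + F)**2 = (-61 - 12)**2 = (-73)**2 = 5329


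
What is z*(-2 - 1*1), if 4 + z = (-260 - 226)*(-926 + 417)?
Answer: -742110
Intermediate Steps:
z = 247370 (z = -4 + (-260 - 226)*(-926 + 417) = -4 - 486*(-509) = -4 + 247374 = 247370)
z*(-2 - 1*1) = 247370*(-2 - 1*1) = 247370*(-2 - 1) = 247370*(-3) = -742110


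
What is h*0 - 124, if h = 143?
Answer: -124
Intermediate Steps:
h*0 - 124 = 143*0 - 124 = 0 - 124 = -124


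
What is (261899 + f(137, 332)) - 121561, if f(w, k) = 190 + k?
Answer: 140860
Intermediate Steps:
(261899 + f(137, 332)) - 121561 = (261899 + (190 + 332)) - 121561 = (261899 + 522) - 121561 = 262421 - 121561 = 140860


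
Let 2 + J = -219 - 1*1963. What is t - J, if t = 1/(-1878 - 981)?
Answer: 6244055/2859 ≈ 2184.0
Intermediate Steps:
J = -2184 (J = -2 + (-219 - 1*1963) = -2 + (-219 - 1963) = -2 - 2182 = -2184)
t = -1/2859 (t = 1/(-2859) = -1/2859 ≈ -0.00034977)
t - J = -1/2859 - 1*(-2184) = -1/2859 + 2184 = 6244055/2859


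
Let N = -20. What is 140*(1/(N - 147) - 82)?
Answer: -1917300/167 ≈ -11481.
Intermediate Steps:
140*(1/(N - 147) - 82) = 140*(1/(-20 - 147) - 82) = 140*(1/(-167) - 82) = 140*(-1/167 - 82) = 140*(-13695/167) = -1917300/167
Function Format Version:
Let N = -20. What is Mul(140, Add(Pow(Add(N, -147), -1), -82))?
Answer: Rational(-1917300, 167) ≈ -11481.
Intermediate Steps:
Mul(140, Add(Pow(Add(N, -147), -1), -82)) = Mul(140, Add(Pow(Add(-20, -147), -1), -82)) = Mul(140, Add(Pow(-167, -1), -82)) = Mul(140, Add(Rational(-1, 167), -82)) = Mul(140, Rational(-13695, 167)) = Rational(-1917300, 167)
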